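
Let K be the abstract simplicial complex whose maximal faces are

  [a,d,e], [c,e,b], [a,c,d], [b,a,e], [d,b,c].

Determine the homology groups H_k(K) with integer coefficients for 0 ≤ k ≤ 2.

Take the total order a < b < c < d < e on the vertex set. Then K (dimension 2) consists of the simplices:

  0-simplices (5): a, b, c, d, e
  1-simplices (10): ab, ac, ad, ae, bc, bd, be, cd, ce, de
  2-simplices (5): abe, acd, ade, bcd, bce

Hence C_0 ≅ Z^5, C_1 ≅ Z^10, C_2 ≅ Z^5.

Boundary ∂_1: C_1 → C_0 maps an edge to its endpoints' difference, ∂[p,q] = q − p.
This gives a 5×10 integer matrix of rank 4; reducing to Smith normal form yields diagonal entries (1,1,1,1).

∂_2: C_2 → C_1 acts by ∂[p,q,r] = [q,r] − [p,r] + [p,q]. For instance
  ∂abe = be − ae + ab,
  ∂bce = ce − be + bc.
The 10×5 boundary matrix has rank 5 and Smith normal form diag(1,1,1,1,1).

Computing H_k = (kernel of ∂_k) / (image of ∂_{k+1}):

  H_0: rank C_0 − rank ∂_1 = 5 − 4 = 1, and the invariant factors of ∂_1 are all 1, so H_0 = Z.
  H_1: rank ker ∂_1 − rank ∂_2 = (10 − 4) − 5 = 1, and the invariant factors of ∂_2 are all 1, so H_1 = Z.
  H_2: rank ker ∂_2 − rank ∂_3 = (5 − 5) − 0 = 0, and there is no ∂_3, so H_2 = 0.

As a check, the Euler characteristic is 5 − 10 + 5 = 0, which agrees with 1 − 1 + 0 = 0.

H_0 ≅ Z,  H_1 ≅ Z,  H_2 = 0.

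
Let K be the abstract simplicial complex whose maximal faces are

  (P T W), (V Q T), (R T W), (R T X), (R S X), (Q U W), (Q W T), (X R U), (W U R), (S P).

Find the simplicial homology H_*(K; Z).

We work with the vertex ordering P < Q < R < S < T < U < V < W < X. The simplices of K, each written with vertices in increasing order, are:

  0-simplices (9): P, Q, R, S, T, U, V, W, X
  1-simplices (18): PS, PT, PW, QT, QU, QV, QW, RS, RT, RU, RW, RX, SX, TV, TW, TX, UW, UX
  2-simplices (9): PTW, QTV, QTW, QUW, RSX, RTW, RTX, RUW, RUX

Hence C_0 ≅ Z^9, C_1 ≅ Z^18, C_2 ≅ Z^9.

The boundary map ∂_1: C_1 → C_0 maps an edge to its endpoints' difference, ∂[p,q] = q − p. For instance
  ∂TX = X − T.
The 9×18 boundary matrix has rank 8 and Smith normal form diag(1,1,1,1,1,1,1,1).

The boundary map ∂_2: C_2 → C_1 maps a triangle to the signed sum of its edges. For instance
  ∂QTW = TW − QW + QT,
  ∂RSX = SX − RX + RS.
As a 18×9 matrix over Z this has rank 9, with invariant factors (1,1,1,1,1,1,1,1,1).

Computing H_k = (kernel of ∂_k) / (image of ∂_{k+1}):

  H_0: rank C_0 − rank ∂_1 = 9 − 8 = 1, and the invariant factors of ∂_1 are all 1, so H_0 ≅ Z.
  H_1: rank ker ∂_1 − rank ∂_2 = (18 − 8) − 9 = 1, and the invariant factors of ∂_2 are all 1, so H_1 ≅ Z.
  H_2: rank ker ∂_2 − rank ∂_3 = (9 − 9) − 0 = 0, and there is no ∂_3, so H_2 ≅ 0.

As a check, the Euler characteristic is 9 − 18 + 9 = 0, which agrees with 1 − 1 + 0 = 0.

H_0 = Z,  H_1 = Z,  H_2 = 0.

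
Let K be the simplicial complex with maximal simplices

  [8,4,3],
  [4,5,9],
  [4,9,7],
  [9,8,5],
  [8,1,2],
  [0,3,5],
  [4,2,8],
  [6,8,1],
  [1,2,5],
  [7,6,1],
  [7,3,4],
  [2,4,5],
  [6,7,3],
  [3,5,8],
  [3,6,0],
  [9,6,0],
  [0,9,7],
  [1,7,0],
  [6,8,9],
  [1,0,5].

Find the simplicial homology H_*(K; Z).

K has 10 vertices, 30 edges, 20 triangles.
rank ∂_0 = 0, rank ∂_1 = 9 ⇒ b_0 = 10 − 0 − 9 = 1; all invariant factors of ∂_1 are 1 so no torsion. So H_0 ≅ Z.
rank ∂_1 = 9, rank ∂_2 = 20 ⇒ b_1 = 30 − 9 − 20 = 1; ∂_2 has invariant factor(s) [2] giving torsion. So H_1 ≅ Z ⊕ Z/2.
rank ∂_2 = 20, rank ∂_3 = 0 ⇒ b_2 = 20 − 20 − 0 = 0. So H_2 ≅ 0.

H_0 ≅ Z,  H_1 ≅ Z ⊕ Z/2,  H_2 = 0.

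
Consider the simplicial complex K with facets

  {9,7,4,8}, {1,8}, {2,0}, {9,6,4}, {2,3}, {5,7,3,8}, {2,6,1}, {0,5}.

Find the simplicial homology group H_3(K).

H_3 = 0.

Fix the vertex order 0 < 1 < 2 < 3 < 4 < 5 < 6 < 7 < 8 < 9 and write every simplex with vertices in increasing order. Then dim K = 3 and the simplices of K are:

  0-simplices (10): [0], [1], [2], [3], [4], [5], [6], [7], [8], [9]
  1-simplices (20): [0,2], [0,5], [1,2], [1,6], [1,8], [2,3], [2,6], [3,5], [3,7], [3,8], [4,6], [4,7], [4,8], [4,9], [5,7], [5,8], [6,9], [7,8], [7,9], [8,9]
  2-simplices (10): [1,2,6], [3,5,7], [3,5,8], [3,7,8], [4,6,9], [4,7,8], [4,7,9], [4,8,9], [5,7,8], [7,8,9]
  3-simplices (2): [3,5,7,8], [4,7,8,9]

Hence C_0 ≅ Z^10, C_1 ≅ Z^20, C_2 ≅ Z^10, C_3 ≅ Z^2.

The boundary map ∂_1: C_1 → C_0 is given by ∂[p,q] = [q] − [p]. For instance
  ∂[4,8] = [8] − [4].
The resulting 10×20 matrix has rank 9, and its Smith normal form has invariant factors (1,1,1,1,1,1,1,1,1).

The boundary map ∂_2: C_2 → C_1 maps a triangle to the signed sum of its edges. For instance
  ∂[7,8,9] = [8,9] − [7,9] + [7,8],
  ∂[4,6,9] = [6,9] − [4,9] + [4,6].
As a 20×10 matrix over Z this has rank 8, with invariant factors (1,1,1,1,1,1,1,1).

The boundary map ∂_3: C_3 → C_2 sends each 3-simplex σ to the alternating sum Σ_i (−1)^i (σ with its i-th vertex removed). For instance
  ∂[3,5,7,8] = [5,7,8] − [3,7,8] + [3,5,8] − [3,5,7],
  ∂[4,7,8,9] = [7,8,9] − [4,8,9] + [4,7,9] − [4,7,8].
This gives a 10×2 integer matrix of rank 2; reducing to Smith normal form yields diagonal entries (1,1).

Now H_k = ker ∂_k / im ∂_{k+1}, so:

  H_3: rank ker ∂_3 − rank ∂_4 = (2 − 2) − 0 = 0, and there is no ∂_4, so H_3 = 0.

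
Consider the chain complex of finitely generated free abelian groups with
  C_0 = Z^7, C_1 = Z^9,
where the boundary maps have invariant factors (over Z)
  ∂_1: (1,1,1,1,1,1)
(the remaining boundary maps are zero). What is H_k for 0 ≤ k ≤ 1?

H_0 ≅ Z,  H_1 ≅ Z^3.

H_0: b_0 = 7 − 0 − 6 = 1; torsion from ∂_1 factors > 1: none. So H_0 ≅ Z.
H_1: b_1 = 9 − 6 − 0 = 3; torsion from ∂_2 factors > 1: none. So H_1 ≅ Z^3.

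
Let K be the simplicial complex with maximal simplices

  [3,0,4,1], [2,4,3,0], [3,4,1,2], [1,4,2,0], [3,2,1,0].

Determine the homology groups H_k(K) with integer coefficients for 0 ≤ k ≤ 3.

Take the total order 0 < 1 < 2 < 3 < 4 on the vertex set. Then K (dimension 3) consists of the simplices:

  0-simplices (5): [0], [1], [2], [3], [4]
  1-simplices (10): [0,1], [0,2], [0,3], [0,4], [1,2], [1,3], [1,4], [2,3], [2,4], [3,4]
  2-simplices (10): [0,1,2], [0,1,3], [0,1,4], [0,2,3], [0,2,4], [0,3,4], [1,2,3], [1,2,4], [1,3,4], [2,3,4]
  3-simplices (5): [0,1,2,3], [0,1,2,4], [0,1,3,4], [0,2,3,4], [1,2,3,4]

giving chain groups C_0 ≅ Z^5, C_1 ≅ Z^10, C_2 ≅ Z^10, C_3 ≅ Z^5.

The boundary map ∂_1: C_1 → C_0 is given by ∂[p,q] = [q] − [p].
As a 5×10 matrix over Z this has rank 4, with invariant factors (1,1,1,1).

∂_2: C_2 → C_1 acts by ∂[p,q,r] = [q,r] − [p,r] + [p,q]. For instance
  ∂[2,3,4] = [3,4] − [2,4] + [2,3],
  ∂[0,2,3] = [2,3] − [0,3] + [0,2].
The 10×10 boundary matrix has rank 6 and Smith normal form diag(1,1,1,1,1,1).

∂_3: C_3 → C_2 sends each 3-simplex σ to the alternating sum Σ_i (−1)^i (σ with its i-th vertex removed). For instance
  ∂[0,1,2,3] = [1,2,3] − [0,2,3] + [0,1,3] − [0,1,2],
  ∂[0,1,3,4] = [1,3,4] − [0,3,4] + [0,1,4] − [0,1,3].
The resulting 10×5 matrix has rank 4, and its Smith normal form has invariant factors (1,1,1,1).

Reading off H_k = ker ∂_k / im ∂_{k+1}:

  H_0: rank C_0 − rank ∂_1 = 5 − 4 = 1, and the invariant factors of ∂_1 are all 1, so H_0 ≅ Z.
  H_1: rank ker ∂_1 − rank ∂_2 = (10 − 4) − 6 = 0, and the invariant factors of ∂_2 are all 1, so H_1 ≅ 0.
  H_2: rank ker ∂_2 − rank ∂_3 = (10 − 6) − 4 = 0, and the invariant factors of ∂_3 are all 1, so H_2 ≅ 0.
  H_3: rank ker ∂_3 − rank ∂_4 = (5 − 4) − 0 = 1, and there is no ∂_4, so H_3 ≅ Z.

As a check, the Euler characteristic is 5 − 10 + 10 − 5 = 0, which agrees with 1 − 0 + 0 − 1 = 0.

H_0 ≅ Z,  H_1 = 0,  H_2 = 0,  H_3 ≅ Z.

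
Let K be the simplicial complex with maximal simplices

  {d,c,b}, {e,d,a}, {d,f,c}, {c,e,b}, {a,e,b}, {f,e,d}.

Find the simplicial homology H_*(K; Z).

Fix the vertex order a < b < c < d < e < f and write every simplex with vertices in increasing order. Then dim K = 2 and the simplices of K are:

  0-simplices (6): a, b, c, d, e, f
  1-simplices (12): ab, ad, ae, bc, bd, be, cd, ce, cf, de, df, ef
  2-simplices (6): abe, ade, bcd, bce, cdf, def

Hence C_0 ≅ Z^6, C_1 ≅ Z^12, C_2 ≅ Z^6.

Boundary ∂_1: C_1 → C_0 is given by ∂[p,q] = [q] − [p]. For instance
  ∂be = e − b.
The 6×12 boundary matrix has rank 5 and Smith normal form diag(1,1,1,1,1).

∂_2: C_2 → C_1 sends each 2-simplex [p,q,r] to [q,r] − [p,r] + [p,q]. For instance
  ∂abe = be − ae + ab,
  ∂ade = de − ae + ad.
As a 12×6 matrix over Z this has rank 6, with invariant factors (1,1,1,1,1,1).

Now H_k = ker ∂_k / im ∂_{k+1}, so:

  H_0: rank C_0 − rank ∂_1 = 6 − 5 = 1, and the invariant factors of ∂_1 are all 1, so H_0 ≅ Z.
  H_1: rank ker ∂_1 − rank ∂_2 = (12 − 5) − 6 = 1, and the invariant factors of ∂_2 are all 1, so H_1 ≅ Z.
  H_2: rank ker ∂_2 − rank ∂_3 = (6 − 6) − 0 = 0, and there is no ∂_3, so H_2 ≅ 0.

As a check, the Euler characteristic is 6 − 12 + 6 = 0, which agrees with 1 − 1 + 0 = 0.
(K is a triangulation of the cylinder S^1 x I.)

H_0 ≅ Z,  H_1 ≅ Z,  H_2 = 0.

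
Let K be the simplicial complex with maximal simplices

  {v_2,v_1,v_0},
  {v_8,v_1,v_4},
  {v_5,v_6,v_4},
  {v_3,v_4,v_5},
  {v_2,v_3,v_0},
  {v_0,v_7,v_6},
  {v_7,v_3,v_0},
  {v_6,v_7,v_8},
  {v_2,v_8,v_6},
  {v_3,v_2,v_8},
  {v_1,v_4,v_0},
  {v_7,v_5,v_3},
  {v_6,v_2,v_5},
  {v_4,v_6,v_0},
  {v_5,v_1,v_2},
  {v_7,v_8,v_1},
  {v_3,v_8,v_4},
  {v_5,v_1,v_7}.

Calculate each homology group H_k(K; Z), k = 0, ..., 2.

H_0 ≅ Z,  H_1 ≅ Z^2,  H_2 ≅ Z.

Fix the vertex order v_0 < v_1 < v_2 < v_3 < v_4 < v_5 < v_6 < v_7 < v_8 and write every simplex with vertices in increasing order. Then dim K = 2 and the simplices of K are:

  0-simplices (9): [v_0], [v_1], [v_2], [v_3], [v_4], [v_5], [v_6], [v_7], [v_8]
  1-simplices (27): (27 of them)
  2-simplices (18): (18 of them)

Hence C_0 ≅ Z^9, C_1 ≅ Z^27, C_2 ≅ Z^18.

The boundary map ∂_1: C_1 → C_0 maps an edge to its endpoints' difference, ∂[p,q] = q − p.
The resulting 9×27 matrix has rank 8, and its Smith normal form has invariant factors (1,1,1,1,1,1,1,1).

The boundary map ∂_2: C_2 → C_1 sends each 2-simplex [p,q,r] to [q,r] − [p,r] + [p,q]. For instance
  ∂[v_3,v_4,v_5] = [v_4,v_5] − [v_3,v_5] + [v_3,v_4],
  ∂[v_1,v_2,v_5] = [v_2,v_5] − [v_1,v_5] + [v_1,v_2].
As a 27×18 matrix over Z this has rank 17, with invariant factors (1,1,1,1,1,1,1,1,1,1,1,1,1,1,1,1,1).

Now H_k = ker ∂_k / im ∂_{k+1}, so:

  H_0: rank C_0 − rank ∂_1 = 9 − 8 = 1, and the invariant factors of ∂_1 are all 1, so H_0 = Z.
  H_1: rank ker ∂_1 − rank ∂_2 = (27 − 8) − 17 = 2, and the invariant factors of ∂_2 are all 1, so H_1 = Z^2.
  H_2: rank ker ∂_2 − rank ∂_3 = (18 − 17) − 0 = 1, and there is no ∂_3, so H_2 = Z.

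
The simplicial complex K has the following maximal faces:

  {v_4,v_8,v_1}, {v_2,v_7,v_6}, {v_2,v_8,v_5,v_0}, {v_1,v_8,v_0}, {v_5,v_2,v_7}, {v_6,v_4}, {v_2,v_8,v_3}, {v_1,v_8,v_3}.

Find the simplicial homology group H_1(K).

H_1 = Z.

We work with the vertex ordering v_0 < v_1 < v_2 < v_3 < v_4 < v_5 < v_6 < v_7 < v_8. The simplices of K, each written with vertices in increasing order, are:

  0-simplices (9): [v_0], [v_1], [v_2], [v_3], [v_4], [v_5], [v_6], [v_7], [v_8]
  1-simplices (18): (18 of them)
  2-simplices (10): [v_0,v_1,v_8], [v_0,v_2,v_5], [v_0,v_2,v_8], [v_0,v_5,v_8], [v_1,v_3,v_8], [v_1,v_4,v_8], [v_2,v_3,v_8], [v_2,v_5,v_7], [v_2,v_5,v_8], [v_2,v_6,v_7]
  3-simplices (1): [v_0,v_2,v_5,v_8]

so the chain groups are C_0 ≅ Z^9, C_1 ≅ Z^18, C_2 ≅ Z^10, C_3 ≅ Z^1.

The boundary map ∂_1: C_1 → C_0 maps an edge to its endpoints' difference, ∂[p,q] = q − p. For instance
  ∂[v_1,v_8] = [v_8] − [v_1].
As a 9×18 matrix over Z this has rank 8, with invariant factors (1,1,1,1,1,1,1,1).

The boundary map ∂_2: C_2 → C_1 acts by ∂[p,q,r] = [q,r] − [p,r] + [p,q]. For instance
  ∂[v_1,v_4,v_8] = [v_4,v_8] − [v_1,v_8] + [v_1,v_4],
  ∂[v_2,v_6,v_7] = [v_6,v_7] − [v_2,v_7] + [v_2,v_6].
The resulting 18×10 matrix has rank 9, and its Smith normal form has invariant factors (1,1,1,1,1,1,1,1,1).

Boundary ∂_3: C_3 → C_2 sends each 3-simplex σ to the alternating sum Σ_i (−1)^i (σ with its i-th vertex removed). For instance
  ∂[v_0,v_2,v_5,v_8] = [v_2,v_5,v_8] − [v_0,v_5,v_8] + [v_0,v_2,v_8] − [v_0,v_2,v_5].
The 10×1 boundary matrix has rank 1 and Smith normal form diag(1).

Now H_k = ker ∂_k / im ∂_{k+1}, so:

  H_1: rank ker ∂_1 − rank ∂_2 = (18 − 8) − 9 = 1, and the invariant factors of ∂_2 are all 1, so H_1 ≅ Z.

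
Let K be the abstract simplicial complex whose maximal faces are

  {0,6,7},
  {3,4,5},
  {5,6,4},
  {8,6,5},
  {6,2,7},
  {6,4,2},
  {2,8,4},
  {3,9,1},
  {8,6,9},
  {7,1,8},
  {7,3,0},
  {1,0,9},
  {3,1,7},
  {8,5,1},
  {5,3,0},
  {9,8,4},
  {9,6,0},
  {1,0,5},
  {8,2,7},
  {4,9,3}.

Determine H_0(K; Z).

H_0 = Z.

Take the total order 0 < 1 < 2 < 3 < 4 < 5 < 6 < 7 < 8 < 9 on the vertex set. Then K (dimension 2) consists of the simplices:

  0-simplices (10): [0], [1], [2], [3], [4], [5], [6], [7], [8], [9]
  1-simplices (30): (30 of them)
  2-simplices (20): (20 of them)

giving chain groups C_0 ≅ Z^10, C_1 ≅ Z^30, C_2 ≅ Z^20.

∂_1: C_1 → C_0 maps an edge to its endpoints' difference, ∂[p,q] = q − p. For instance
  ∂[5,6] = [6] − [5].
The resulting 10×30 matrix has rank 9, and its Smith normal form has invariant factors (1,1,1,1,1,1,1,1,1).

The boundary map ∂_2: C_2 → C_1 maps a triangle to the signed sum of its edges. For instance
  ∂[2,6,7] = [6,7] − [2,7] + [2,6],
  ∂[4,8,9] = [8,9] − [4,9] + [4,8].
As a 30×20 matrix over Z this has rank 20, with invariant factors (1,1,1,1,1,1,1,1,1,1,1,1,1,1,1,1,1,1,1,2).

Reading off H_k = ker ∂_k / im ∂_{k+1}:

  H_0: rank C_0 − rank ∂_1 = 10 − 9 = 1, and the invariant factors of ∂_1 are all 1, so H_0 ≅ Z.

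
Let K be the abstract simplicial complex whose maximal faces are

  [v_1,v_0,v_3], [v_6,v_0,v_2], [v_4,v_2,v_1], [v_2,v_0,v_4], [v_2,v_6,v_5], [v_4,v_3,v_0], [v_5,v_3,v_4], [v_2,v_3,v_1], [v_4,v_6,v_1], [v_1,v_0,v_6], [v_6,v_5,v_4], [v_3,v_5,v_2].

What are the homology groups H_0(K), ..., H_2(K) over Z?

Order the vertices as v_0 < v_1 < v_2 < v_3 < v_4 < v_5 < v_6. Listing each simplex with vertices in this order, K has dimension 2 with simplices:

  0-simplices (7): [v_0], [v_1], [v_2], [v_3], [v_4], [v_5], [v_6]
  1-simplices (18): (18 of them)
  2-simplices (12): (12 of them)

Hence C_0 ≅ Z^7, C_1 ≅ Z^18, C_2 ≅ Z^12.

The boundary map ∂_1: C_1 → C_0 sends each edge [p,q] (with p < q) to q − p. For instance
  ∂[v_2,v_3] = [v_3] − [v_2].
This gives a 7×18 integer matrix of rank 6; reducing to Smith normal form yields diagonal entries (1,1,1,1,1,1).

Boundary ∂_2: C_2 → C_1 acts by ∂[p,q,r] = [q,r] − [p,r] + [p,q]. For instance
  ∂[v_0,v_2,v_6] = [v_2,v_6] − [v_0,v_6] + [v_0,v_2],
  ∂[v_0,v_2,v_4] = [v_2,v_4] − [v_0,v_4] + [v_0,v_2].
The resulting 18×12 matrix has rank 12, and its Smith normal form has invariant factors (1,1,1,1,1,1,1,1,1,1,1,2).

Computing H_k = (kernel of ∂_k) / (image of ∂_{k+1}):

  H_0: rank C_0 − rank ∂_1 = 7 − 6 = 1, and the invariant factors of ∂_1 are all 1, so H_0 ≅ Z.
  H_1: rank ker ∂_1 − rank ∂_2 = (18 − 6) − 12 = 0, and ∂_2 has invariant factor 2 > 1, so H_1 ≅ Z/2.
  H_2: rank ker ∂_2 − rank ∂_3 = (12 − 12) − 0 = 0, and there is no ∂_3, so H_2 ≅ 0.

As a check, the Euler characteristic is 7 − 18 + 12 = 1, which agrees with 1 − 0 + 0 = 1.

H_0 ≅ Z,  H_1 ≅ Z/2,  H_2 = 0.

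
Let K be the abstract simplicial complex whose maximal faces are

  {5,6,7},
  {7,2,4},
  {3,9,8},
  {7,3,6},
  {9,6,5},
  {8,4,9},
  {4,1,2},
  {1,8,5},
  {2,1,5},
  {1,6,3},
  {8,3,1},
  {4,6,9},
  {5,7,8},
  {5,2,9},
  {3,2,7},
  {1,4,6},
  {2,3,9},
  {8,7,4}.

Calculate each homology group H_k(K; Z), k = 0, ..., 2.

H_0 ≅ Z,  H_1 ≅ Z^2,  H_2 ≅ Z.

Take the total order 1 < 2 < 3 < 4 < 5 < 6 < 7 < 8 < 9 on the vertex set. Then K (dimension 2) consists of the simplices:

  0-simplices (9): [1], [2], [3], [4], [5], [6], [7], [8], [9]
  1-simplices (27): (27 of them)
  2-simplices (18): [1,2,4], [1,2,5], [1,3,6], [1,3,8], [1,4,6], [1,5,8], [2,3,7], [2,3,9], [2,4,7], [2,5,9], [3,6,7], [3,8,9], [4,6,9], [4,7,8], [4,8,9], [5,6,7], [5,6,9], [5,7,8]

so the chain groups are C_0 ≅ Z^9, C_1 ≅ Z^27, C_2 ≅ Z^18.

The boundary map ∂_1: C_1 → C_0 is given by ∂[p,q] = [q] − [p]. For instance
  ∂[3,9] = [9] − [3].
This gives a 9×27 integer matrix of rank 8; reducing to Smith normal form yields diagonal entries (1,1,1,1,1,1,1,1).

The boundary map ∂_2: C_2 → C_1 sends each 2-simplex [p,q,r] to [q,r] − [p,r] + [p,q]. For instance
  ∂[5,7,8] = [7,8] − [5,8] + [5,7],
  ∂[1,3,8] = [3,8] − [1,8] + [1,3].
The resulting 27×18 matrix has rank 17, and its Smith normal form has invariant factors (1,1,1,1,1,1,1,1,1,1,1,1,1,1,1,1,1).

Now H_k = ker ∂_k / im ∂_{k+1}, so:

  H_0: rank C_0 − rank ∂_1 = 9 − 8 = 1, and the invariant factors of ∂_1 are all 1, so H_0 ≅ Z.
  H_1: rank ker ∂_1 − rank ∂_2 = (27 − 8) − 17 = 2, and the invariant factors of ∂_2 are all 1, so H_1 ≅ Z^2.
  H_2: rank ker ∂_2 − rank ∂_3 = (18 − 17) − 0 = 1, and there is no ∂_3, so H_2 ≅ Z.

(K is a triangulation of the torus T^2.)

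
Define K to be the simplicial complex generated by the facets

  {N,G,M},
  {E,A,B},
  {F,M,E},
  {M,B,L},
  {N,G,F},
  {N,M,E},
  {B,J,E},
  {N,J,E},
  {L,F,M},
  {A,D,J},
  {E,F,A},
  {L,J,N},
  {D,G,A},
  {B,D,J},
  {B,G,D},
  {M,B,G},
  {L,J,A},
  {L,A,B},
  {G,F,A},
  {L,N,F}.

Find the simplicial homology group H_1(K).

K has 10 vertices, 30 edges, 20 triangles.
rank ∂_1 = 9, rank ∂_2 = 20 ⇒ b_1 = 30 − 9 − 20 = 1; ∂_2 has invariant factor(s) [2] giving torsion. So H_1 ≅ Z × Z/2.

H_1 = Z × Z/2.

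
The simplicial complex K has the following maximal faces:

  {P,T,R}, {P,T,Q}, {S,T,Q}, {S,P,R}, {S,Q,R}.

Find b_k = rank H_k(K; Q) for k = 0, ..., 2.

b_0 = 1, b_1 = 1, b_2 = 0.

Take the total order P < Q < R < S < T on the vertex set. Then K (dimension 2) consists of the simplices:

  0-simplices (5): P, Q, R, S, T
  1-simplices (10): PQ, PR, PS, PT, QR, QS, QT, RS, RT, ST
  2-simplices (5): PQT, PRS, PRT, QRS, QST

giving chain groups C_0 ≅ Z^5, C_1 ≅ Z^10, C_2 ≅ Z^5.

∂_1: C_1 → C_0 is given by ∂[p,q] = [q] − [p]. For instance
  ∂PS = S − P.
The resulting 5×10 matrix has rank 4, and its Smith normal form has invariant factors (1,1,1,1).

Boundary ∂_2: C_2 → C_1 maps a triangle to the signed sum of its edges. For instance
  ∂PRT = RT − PT + PR,
  ∂PRS = RS − PS + PR.
As a 10×5 matrix over Z this has rank 5, with invariant factors (1,1,1,1,1).

Reading off H_k = ker ∂_k / im ∂_{k+1}:

  H_0: rank C_0 − rank ∂_1 = 5 − 4 = 1, and the invariant factors of ∂_1 are all 1, so H_0 = Z.
  H_1: rank ker ∂_1 − rank ∂_2 = (10 − 4) − 5 = 1, and the invariant factors of ∂_2 are all 1, so H_1 = Z.
  H_2: rank ker ∂_2 − rank ∂_3 = (5 − 5) − 0 = 0, and there is no ∂_3, so H_2 = 0.

Hence the Betti numbers are b_0 = 1, b_1 = 1, b_2 = 0.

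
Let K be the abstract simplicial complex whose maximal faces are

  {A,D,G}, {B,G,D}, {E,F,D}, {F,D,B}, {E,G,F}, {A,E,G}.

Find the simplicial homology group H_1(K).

Fix the vertex order A < B < D < E < F < G and write every simplex with vertices in increasing order. Then dim K = 2 and the simplices of K are:

  0-simplices (6): A, B, D, E, F, G
  1-simplices (12): AD, AE, AG, BD, BF, BG, DE, DF, DG, EF, EG, FG
  2-simplices (6): ADG, AEG, BDF, BDG, DEF, EFG

Hence C_0 ≅ Z^6, C_1 ≅ Z^12, C_2 ≅ Z^6.

The boundary map ∂_1: C_1 → C_0 maps an edge to its endpoints' difference, ∂[p,q] = q − p. For instance
  ∂BG = G − B.
The resulting 6×12 matrix has rank 5, and its Smith normal form has invariant factors (1,1,1,1,1).

Boundary ∂_2: C_2 → C_1 maps a triangle to the signed sum of its edges. For instance
  ∂DEF = EF − DF + DE,
  ∂BDF = DF − BF + BD.
The 12×6 boundary matrix has rank 6 and Smith normal form diag(1,1,1,1,1,1).

Now H_k = ker ∂_k / im ∂_{k+1}, so:

  H_1: rank ker ∂_1 − rank ∂_2 = (12 − 5) − 6 = 1, and the invariant factors of ∂_2 are all 1, so H_1 = Z.

H_1 ≅ Z.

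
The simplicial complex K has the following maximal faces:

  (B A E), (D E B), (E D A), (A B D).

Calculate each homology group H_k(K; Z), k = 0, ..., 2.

K has 4 vertices, 6 edges, 4 triangles.
rank ∂_0 = 0, rank ∂_1 = 3 ⇒ b_0 = 4 − 0 − 3 = 1; all invariant factors of ∂_1 are 1 so no torsion. So H_0 = Z.
rank ∂_1 = 3, rank ∂_2 = 3 ⇒ b_1 = 6 − 3 − 3 = 0; all invariant factors of ∂_2 are 1 so no torsion. So H_1 = 0.
rank ∂_2 = 3, rank ∂_3 = 0 ⇒ b_2 = 4 − 3 − 0 = 1. So H_2 = Z.

H_0 = Z,  H_1 = 0,  H_2 = Z.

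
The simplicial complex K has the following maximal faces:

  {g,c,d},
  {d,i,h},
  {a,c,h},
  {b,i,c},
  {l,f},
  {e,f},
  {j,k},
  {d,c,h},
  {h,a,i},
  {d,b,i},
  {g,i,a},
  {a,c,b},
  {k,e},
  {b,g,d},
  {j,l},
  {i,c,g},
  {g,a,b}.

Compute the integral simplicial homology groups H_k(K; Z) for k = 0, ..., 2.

Fix the vertex order a < b < c < d < e < f < g < h < i < j < k < l and write every simplex with vertices in increasing order. Then dim K = 2 and the simplices of K are:

  0-simplices (12): a, b, c, d, e, f, g, h, i, j, k, l
  1-simplices (23): ab, ac, ag, ah, ai, bc, bd, bg, bi, cd, cg, ch, ci, dg, dh, di, ef, ek, fl, gi, hi, jk, jl
  2-simplices (12): abc, abg, ach, agi, ahi, bci, bdg, bdi, cdg, cdh, cgi, dhi

so the chain groups are C_0 ≅ Z^12, C_1 ≅ Z^23, C_2 ≅ Z^12.

Boundary ∂_1: C_1 → C_0 sends each edge [p,q] (with p < q) to q − p. For instance
  ∂bd = d − b.
The resulting 12×23 matrix has rank 10, and its Smith normal form has invariant factors (1,1,1,1,1,1,1,1,1,1).

∂_2: C_2 → C_1 sends each 2-simplex [p,q,r] to [q,r] − [p,r] + [p,q]. For instance
  ∂bdi = di − bi + bd,
  ∂cdg = dg − cg + cd.
This gives a 23×12 integer matrix of rank 12; reducing to Smith normal form yields diagonal entries (1,1,1,1,1,1,1,1,1,1,1,2).

From H_k ≅ ker(∂_k) / im(∂_{k+1}) we obtain:

  H_0: rank C_0 − rank ∂_1 = 12 − 10 = 2, and the invariant factors of ∂_1 are all 1, so H_0 = Z^2.
  H_1: rank ker ∂_1 − rank ∂_2 = (23 − 10) − 12 = 1, and ∂_2 has invariant factor 2 > 1, so H_1 = Z ⊕ Z/2.
  H_2: rank ker ∂_2 − rank ∂_3 = (12 − 12) − 0 = 0, and there is no ∂_3, so H_2 = 0.

As a check, the Euler characteristic is 12 − 23 + 12 = 1, which agrees with 2 − 1 + 0 = 1.
(K is a triangulation of the disjoint union of the real projective plane RP^2 and the circle S^1.)

H_0 ≅ Z^2,  H_1 ≅ Z ⊕ Z/2,  H_2 = 0.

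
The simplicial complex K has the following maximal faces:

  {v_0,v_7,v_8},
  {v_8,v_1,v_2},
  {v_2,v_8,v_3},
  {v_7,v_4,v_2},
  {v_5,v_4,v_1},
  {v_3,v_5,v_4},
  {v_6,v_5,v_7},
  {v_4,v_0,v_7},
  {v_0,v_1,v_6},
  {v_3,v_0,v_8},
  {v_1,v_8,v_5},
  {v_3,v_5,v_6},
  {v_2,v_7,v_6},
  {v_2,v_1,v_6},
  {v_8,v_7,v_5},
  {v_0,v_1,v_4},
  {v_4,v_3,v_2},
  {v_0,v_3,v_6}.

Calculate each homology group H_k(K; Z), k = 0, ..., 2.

Fix the vertex order v_0 < v_1 < v_2 < v_3 < v_4 < v_5 < v_6 < v_7 < v_8 and write every simplex with vertices in increasing order. Then dim K = 2 and the simplices of K are:

  0-simplices (9): [v_0], [v_1], [v_2], [v_3], [v_4], [v_5], [v_6], [v_7], [v_8]
  1-simplices (27): (27 of them)
  2-simplices (18): (18 of them)

Hence C_0 ≅ Z^9, C_1 ≅ Z^27, C_2 ≅ Z^18.

The boundary map ∂_1: C_1 → C_0 sends each edge [p,q] (with p < q) to q − p.
As a 9×27 matrix over Z this has rank 8, with invariant factors (1,1,1,1,1,1,1,1).

The boundary map ∂_2: C_2 → C_1 maps a triangle to the signed sum of its edges. For instance
  ∂[v_2,v_4,v_7] = [v_4,v_7] − [v_2,v_7] + [v_2,v_4],
  ∂[v_2,v_6,v_7] = [v_6,v_7] − [v_2,v_7] + [v_2,v_6].
The resulting 27×18 matrix has rank 17, and its Smith normal form has invariant factors (1,1,1,1,1,1,1,1,1,1,1,1,1,1,1,1,1).

Reading off H_k = ker ∂_k / im ∂_{k+1}:

  H_0: rank C_0 − rank ∂_1 = 9 − 8 = 1, and the invariant factors of ∂_1 are all 1, so H_0 ≅ Z.
  H_1: rank ker ∂_1 − rank ∂_2 = (27 − 8) − 17 = 2, and the invariant factors of ∂_2 are all 1, so H_1 ≅ Z^2.
  H_2: rank ker ∂_2 − rank ∂_3 = (18 − 17) − 0 = 1, and there is no ∂_3, so H_2 ≅ Z.

(K is a triangulation of the torus T^2.)

H_0 = Z,  H_1 = Z^2,  H_2 = Z.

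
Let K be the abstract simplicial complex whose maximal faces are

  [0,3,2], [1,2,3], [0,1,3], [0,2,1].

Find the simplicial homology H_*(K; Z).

H_0 = Z,  H_1 = 0,  H_2 = Z.

We work with the vertex ordering 0 < 1 < 2 < 3. The simplices of K, each written with vertices in increasing order, are:

  0-simplices (4): [0], [1], [2], [3]
  1-simplices (6): [0,1], [0,2], [0,3], [1,2], [1,3], [2,3]
  2-simplices (4): [0,1,2], [0,1,3], [0,2,3], [1,2,3]

so the chain groups are C_0 ≅ Z^4, C_1 ≅ Z^6, C_2 ≅ Z^4.

Boundary ∂_1: C_1 → C_0 sends each edge [p,q] (with p < q) to q − p. For instance
  ∂[0,3] = [3] − [0].
The 4×6 boundary matrix has rank 3 and Smith normal form diag(1,1,1).

The boundary map ∂_2: C_2 → C_1 acts by ∂[p,q,r] = [q,r] − [p,r] + [p,q]. For instance
  ∂[0,1,3] = [1,3] − [0,3] + [0,1],
  ∂[0,1,2] = [1,2] − [0,2] + [0,1].
This gives a 6×4 integer matrix of rank 3; reducing to Smith normal form yields diagonal entries (1,1,1).

From H_k ≅ ker(∂_k) / im(∂_{k+1}) we obtain:

  H_0: rank C_0 − rank ∂_1 = 4 − 3 = 1, and the invariant factors of ∂_1 are all 1, so H_0 = Z.
  H_1: rank ker ∂_1 − rank ∂_2 = (6 − 3) − 3 = 0, and the invariant factors of ∂_2 are all 1, so H_1 = 0.
  H_2: rank ker ∂_2 − rank ∂_3 = (4 − 3) − 0 = 1, and there is no ∂_3, so H_2 = Z.

As a check, the Euler characteristic is 4 − 6 + 4 = 2, which agrees with 1 − 0 + 1 = 2.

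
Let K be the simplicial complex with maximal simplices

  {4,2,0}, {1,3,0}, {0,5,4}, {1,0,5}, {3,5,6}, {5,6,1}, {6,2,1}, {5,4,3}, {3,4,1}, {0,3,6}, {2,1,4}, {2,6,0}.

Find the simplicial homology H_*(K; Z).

Take the total order 0 < 1 < 2 < 3 < 4 < 5 < 6 on the vertex set. Then K (dimension 2) consists of the simplices:

  0-simplices (7): [0], [1], [2], [3], [4], [5], [6]
  1-simplices (18): [0,1], [0,2], [0,3], [0,4], [0,5], [0,6], [1,2], [1,3], [1,4], [1,5], [1,6], [2,4], [2,6], [3,4], [3,5], [3,6], [4,5], [5,6]
  2-simplices (12): [0,1,3], [0,1,5], [0,2,4], [0,2,6], [0,3,6], [0,4,5], [1,2,4], [1,2,6], [1,3,4], [1,5,6], [3,4,5], [3,5,6]

Hence C_0 ≅ Z^7, C_1 ≅ Z^18, C_2 ≅ Z^12.

The boundary map ∂_1: C_1 → C_0 is given by ∂[p,q] = [q] − [p].
The resulting 7×18 matrix has rank 6, and its Smith normal form has invariant factors (1,1,1,1,1,1).

∂_2: C_2 → C_1 acts by ∂[p,q,r] = [q,r] − [p,r] + [p,q]. For instance
  ∂[3,4,5] = [4,5] − [3,5] + [3,4],
  ∂[0,2,6] = [2,6] − [0,6] + [0,2].
The 18×12 boundary matrix has rank 12 and Smith normal form diag(1,1,1,1,1,1,1,1,1,1,1,2).

Now H_k = ker ∂_k / im ∂_{k+1}, so:

  H_0: rank C_0 − rank ∂_1 = 7 − 6 = 1, and the invariant factors of ∂_1 are all 1, so H_0 ≅ Z.
  H_1: rank ker ∂_1 − rank ∂_2 = (18 − 6) − 12 = 0, and ∂_2 has invariant factor 2 > 1, so H_1 ≅ Z/2Z.
  H_2: rank ker ∂_2 − rank ∂_3 = (12 − 12) − 0 = 0, and there is no ∂_3, so H_2 ≅ 0.

As a check, the Euler characteristic is 7 − 18 + 12 = 1, which agrees with 1 − 0 + 0 = 1.

H_0 ≅ Z,  H_1 ≅ Z/2Z,  H_2 = 0.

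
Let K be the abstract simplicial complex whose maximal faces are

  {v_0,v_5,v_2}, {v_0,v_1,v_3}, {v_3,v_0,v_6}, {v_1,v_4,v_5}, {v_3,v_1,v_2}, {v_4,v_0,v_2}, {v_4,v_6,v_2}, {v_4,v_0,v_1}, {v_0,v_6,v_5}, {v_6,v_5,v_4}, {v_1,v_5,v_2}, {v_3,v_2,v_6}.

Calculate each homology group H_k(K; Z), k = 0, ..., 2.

We work with the vertex ordering v_0 < v_1 < v_2 < v_3 < v_4 < v_5 < v_6. The simplices of K, each written with vertices in increasing order, are:

  0-simplices (7): [v_0], [v_1], [v_2], [v_3], [v_4], [v_5], [v_6]
  1-simplices (18): (18 of them)
  2-simplices (12): (12 of them)

giving chain groups C_0 ≅ Z^7, C_1 ≅ Z^18, C_2 ≅ Z^12.

∂_1: C_1 → C_0 maps an edge to its endpoints' difference, ∂[p,q] = q − p.
The 7×18 boundary matrix has rank 6 and Smith normal form diag(1,1,1,1,1,1).

Boundary ∂_2: C_2 → C_1 maps a triangle to the signed sum of its edges. For instance
  ∂[v_0,v_5,v_6] = [v_5,v_6] − [v_0,v_6] + [v_0,v_5],
  ∂[v_1,v_2,v_5] = [v_2,v_5] − [v_1,v_5] + [v_1,v_2].
As a 18×12 matrix over Z this has rank 12, with invariant factors (1,1,1,1,1,1,1,1,1,1,1,2).

Now H_k = ker ∂_k / im ∂_{k+1}, so:

  H_0: rank C_0 − rank ∂_1 = 7 − 6 = 1, and the invariant factors of ∂_1 are all 1, so H_0 = Z.
  H_1: rank ker ∂_1 − rank ∂_2 = (18 − 6) − 12 = 0, and ∂_2 has invariant factor 2 > 1, so H_1 = Z_2.
  H_2: rank ker ∂_2 − rank ∂_3 = (12 − 12) − 0 = 0, and there is no ∂_3, so H_2 = 0.

(K is a triangulation of the real projective plane RP^2.)

H_0 = Z,  H_1 = Z_2,  H_2 = 0.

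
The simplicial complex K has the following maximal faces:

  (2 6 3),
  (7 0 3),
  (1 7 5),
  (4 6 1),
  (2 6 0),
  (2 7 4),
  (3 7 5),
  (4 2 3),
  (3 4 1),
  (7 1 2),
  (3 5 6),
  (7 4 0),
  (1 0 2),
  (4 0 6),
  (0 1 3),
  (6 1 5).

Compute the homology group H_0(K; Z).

H_0 = Z.

Fix the vertex order 0 < 1 < 2 < 3 < 4 < 5 < 6 < 7 and write every simplex with vertices in increasing order. Then dim K = 2 and the simplices of K are:

  0-simplices (8): [0], [1], [2], [3], [4], [5], [6], [7]
  1-simplices (24): (24 of them)
  2-simplices (16): [0,1,2], [0,1,3], [0,2,6], [0,3,7], [0,4,6], [0,4,7], [1,2,7], [1,3,4], [1,4,6], [1,5,6], [1,5,7], [2,3,4], [2,3,6], [2,4,7], [3,5,6], [3,5,7]

giving chain groups C_0 ≅ Z^8, C_1 ≅ Z^24, C_2 ≅ Z^16.

∂_1: C_1 → C_0 sends each edge [p,q] (with p < q) to q − p. For instance
  ∂[2,3] = [3] − [2].
The resulting 8×24 matrix has rank 7, and its Smith normal form has invariant factors (1,1,1,1,1,1,1).

The boundary map ∂_2: C_2 → C_1 acts by ∂[p,q,r] = [q,r] − [p,r] + [p,q]. For instance
  ∂[0,3,7] = [3,7] − [0,7] + [0,3],
  ∂[0,1,3] = [1,3] − [0,3] + [0,1].
This gives a 24×16 integer matrix of rank 15; reducing to Smith normal form yields diagonal entries (1,1,1,1,1,1,1,1,1,1,1,1,1,1,1).

Reading off H_k = ker ∂_k / im ∂_{k+1}:

  H_0: rank C_0 − rank ∂_1 = 8 − 7 = 1, and the invariant factors of ∂_1 are all 1, so H_0 = Z.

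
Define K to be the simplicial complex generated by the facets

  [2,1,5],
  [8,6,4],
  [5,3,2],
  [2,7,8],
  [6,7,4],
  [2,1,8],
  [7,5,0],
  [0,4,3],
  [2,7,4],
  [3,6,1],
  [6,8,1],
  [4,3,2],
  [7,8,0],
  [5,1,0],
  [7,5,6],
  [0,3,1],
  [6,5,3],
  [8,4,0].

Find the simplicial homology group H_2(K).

H_2 = 0.

Fix the vertex order 0 < 1 < 2 < 3 < 4 < 5 < 6 < 7 < 8 and write every simplex with vertices in increasing order. Then dim K = 2 and the simplices of K are:

  0-simplices (9): [0], [1], [2], [3], [4], [5], [6], [7], [8]
  1-simplices (27): (27 of them)
  2-simplices (18): [0,1,3], [0,1,5], [0,3,4], [0,4,8], [0,5,7], [0,7,8], [1,2,5], [1,2,8], [1,3,6], [1,6,8], [2,3,4], [2,3,5], [2,4,7], [2,7,8], [3,5,6], [4,6,7], [4,6,8], [5,6,7]

Hence C_0 ≅ Z^9, C_1 ≅ Z^27, C_2 ≅ Z^18.

∂_1: C_1 → C_0 maps an edge to its endpoints' difference, ∂[p,q] = q − p.
The 9×27 boundary matrix has rank 8 and Smith normal form diag(1,1,1,1,1,1,1,1).

The boundary map ∂_2: C_2 → C_1 acts by ∂[p,q,r] = [q,r] − [p,r] + [p,q]. For instance
  ∂[4,6,7] = [6,7] − [4,7] + [4,6],
  ∂[0,1,5] = [1,5] − [0,5] + [0,1].
As a 27×18 matrix over Z this has rank 18, with invariant factors (1,1,1,1,1,1,1,1,1,1,1,1,1,1,1,1,1,2).

Now H_k = ker ∂_k / im ∂_{k+1}, so:

  H_2: rank ker ∂_2 − rank ∂_3 = (18 − 18) − 0 = 0, and there is no ∂_3, so H_2 = 0.

(K is a triangulation of the Klein bottle.)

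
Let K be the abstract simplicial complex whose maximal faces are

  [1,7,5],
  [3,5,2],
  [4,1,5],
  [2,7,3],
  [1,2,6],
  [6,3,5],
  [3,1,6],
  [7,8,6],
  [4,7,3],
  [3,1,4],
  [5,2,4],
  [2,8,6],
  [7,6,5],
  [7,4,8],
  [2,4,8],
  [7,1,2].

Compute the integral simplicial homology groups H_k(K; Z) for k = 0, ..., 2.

Order the vertices as 1 < 2 < 3 < 4 < 5 < 6 < 7 < 8. Listing each simplex with vertices in this order, K has dimension 2 with simplices:

  0-simplices (8): [1], [2], [3], [4], [5], [6], [7], [8]
  1-simplices (24): (24 of them)
  2-simplices (16): [1,2,6], [1,2,7], [1,3,4], [1,3,6], [1,4,5], [1,5,7], [2,3,5], [2,3,7], [2,4,5], [2,4,8], [2,6,8], [3,4,7], [3,5,6], [4,7,8], [5,6,7], [6,7,8]

Hence C_0 ≅ Z^8, C_1 ≅ Z^24, C_2 ≅ Z^16.

∂_1: C_1 → C_0 is given by ∂[p,q] = [q] − [p].
The resulting 8×24 matrix has rank 7, and its Smith normal form has invariant factors (1,1,1,1,1,1,1).

∂_2: C_2 → C_1 maps a triangle to the signed sum of its edges. For instance
  ∂[6,7,8] = [7,8] − [6,8] + [6,7],
  ∂[1,4,5] = [4,5] − [1,5] + [1,4].
This gives a 24×16 integer matrix of rank 15; reducing to Smith normal form yields diagonal entries (1,1,1,1,1,1,1,1,1,1,1,1,1,1,1).

From H_k ≅ ker(∂_k) / im(∂_{k+1}) we obtain:

  H_0: rank C_0 − rank ∂_1 = 8 − 7 = 1, and the invariant factors of ∂_1 are all 1, so H_0 ≅ Z.
  H_1: rank ker ∂_1 − rank ∂_2 = (24 − 7) − 15 = 2, and the invariant factors of ∂_2 are all 1, so H_1 ≅ Z^2.
  H_2: rank ker ∂_2 − rank ∂_3 = (16 − 15) − 0 = 1, and there is no ∂_3, so H_2 ≅ Z.

As a check, the Euler characteristic is 8 − 24 + 16 = 0, which agrees with 1 − 2 + 1 = 0.
(K is a triangulation of the torus T^2.)

H_0 = Z,  H_1 = Z^2,  H_2 = Z.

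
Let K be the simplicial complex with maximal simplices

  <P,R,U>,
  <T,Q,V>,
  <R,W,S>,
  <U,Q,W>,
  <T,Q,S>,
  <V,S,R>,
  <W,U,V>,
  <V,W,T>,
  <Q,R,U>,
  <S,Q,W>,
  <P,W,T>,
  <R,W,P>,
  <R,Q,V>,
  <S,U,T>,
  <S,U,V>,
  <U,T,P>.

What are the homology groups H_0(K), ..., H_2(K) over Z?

H_0 ≅ Z,  H_1 ≅ Z^2,  H_2 ≅ Z.

K has 8 vertices, 24 edges, 16 triangles.
rank ∂_0 = 0, rank ∂_1 = 7 ⇒ b_0 = 8 − 0 − 7 = 1; all invariant factors of ∂_1 are 1 so no torsion. So H_0 = Z.
rank ∂_1 = 7, rank ∂_2 = 15 ⇒ b_1 = 24 − 7 − 15 = 2; all invariant factors of ∂_2 are 1 so no torsion. So H_1 = Z^2.
rank ∂_2 = 15, rank ∂_3 = 0 ⇒ b_2 = 16 − 15 − 0 = 1. So H_2 = Z.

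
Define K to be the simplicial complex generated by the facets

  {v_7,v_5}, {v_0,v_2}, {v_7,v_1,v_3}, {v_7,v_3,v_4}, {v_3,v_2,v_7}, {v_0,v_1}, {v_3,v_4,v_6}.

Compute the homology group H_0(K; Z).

H_0 ≅ Z.

Fix the vertex order v_0 < v_1 < v_2 < v_3 < v_4 < v_5 < v_6 < v_7 and write every simplex with vertices in increasing order. Then dim K = 2 and the simplices of K are:

  0-simplices (8): [v_0], [v_1], [v_2], [v_3], [v_4], [v_5], [v_6], [v_7]
  1-simplices (12): [v_0,v_1], [v_0,v_2], [v_1,v_3], [v_1,v_7], [v_2,v_3], [v_2,v_7], [v_3,v_4], [v_3,v_6], [v_3,v_7], [v_4,v_6], [v_4,v_7], [v_5,v_7]
  2-simplices (4): [v_1,v_3,v_7], [v_2,v_3,v_7], [v_3,v_4,v_6], [v_3,v_4,v_7]

Hence C_0 ≅ Z^8, C_1 ≅ Z^12, C_2 ≅ Z^4.

The boundary map ∂_1: C_1 → C_0 maps an edge to its endpoints' difference, ∂[p,q] = q − p.
The resulting 8×12 matrix has rank 7, and its Smith normal form has invariant factors (1,1,1,1,1,1,1).

∂_2: C_2 → C_1 sends each 2-simplex [p,q,r] to [q,r] − [p,r] + [p,q]. For instance
  ∂[v_3,v_4,v_7] = [v_4,v_7] − [v_3,v_7] + [v_3,v_4],
  ∂[v_1,v_3,v_7] = [v_3,v_7] − [v_1,v_7] + [v_1,v_3].
The resulting 12×4 matrix has rank 4, and its Smith normal form has invariant factors (1,1,1,1).

Computing H_k = (kernel of ∂_k) / (image of ∂_{k+1}):

  H_0: rank C_0 − rank ∂_1 = 8 − 7 = 1, and the invariant factors of ∂_1 are all 1, so H_0 ≅ Z.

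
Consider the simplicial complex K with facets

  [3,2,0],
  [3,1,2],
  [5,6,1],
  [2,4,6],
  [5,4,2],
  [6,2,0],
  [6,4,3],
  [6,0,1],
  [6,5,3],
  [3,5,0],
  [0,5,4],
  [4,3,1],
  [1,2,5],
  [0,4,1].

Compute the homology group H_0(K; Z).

H_0 ≅ Z.

Order the vertices as 0 < 1 < 2 < 3 < 4 < 5 < 6. Listing each simplex with vertices in this order, K has dimension 2 with simplices:

  0-simplices (7): [0], [1], [2], [3], [4], [5], [6]
  1-simplices (21): [0,1], [0,2], [0,3], [0,4], [0,5], [0,6], [1,2], [1,3], [1,4], [1,5], [1,6], [2,3], [2,4], [2,5], [2,6], [3,4], [3,5], [3,6], [4,5], [4,6], [5,6]
  2-simplices (14): [0,1,4], [0,1,6], [0,2,3], [0,2,6], [0,3,5], [0,4,5], [1,2,3], [1,2,5], [1,3,4], [1,5,6], [2,4,5], [2,4,6], [3,4,6], [3,5,6]

so the chain groups are C_0 ≅ Z^7, C_1 ≅ Z^21, C_2 ≅ Z^14.

∂_1: C_1 → C_0 maps an edge to its endpoints' difference, ∂[p,q] = q − p. For instance
  ∂[1,5] = [5] − [1].
This gives a 7×21 integer matrix of rank 6; reducing to Smith normal form yields diagonal entries (1,1,1,1,1,1).

∂_2: C_2 → C_1 maps a triangle to the signed sum of its edges. For instance
  ∂[0,3,5] = [3,5] − [0,5] + [0,3],
  ∂[1,5,6] = [5,6] − [1,6] + [1,5].
As a 21×14 matrix over Z this has rank 13, with invariant factors (1,1,1,1,1,1,1,1,1,1,1,1,1).

Now H_k = ker ∂_k / im ∂_{k+1}, so:

  H_0: rank C_0 − rank ∂_1 = 7 − 6 = 1, and the invariant factors of ∂_1 are all 1, so H_0 = Z.

(K is a triangulation of the torus T^2.)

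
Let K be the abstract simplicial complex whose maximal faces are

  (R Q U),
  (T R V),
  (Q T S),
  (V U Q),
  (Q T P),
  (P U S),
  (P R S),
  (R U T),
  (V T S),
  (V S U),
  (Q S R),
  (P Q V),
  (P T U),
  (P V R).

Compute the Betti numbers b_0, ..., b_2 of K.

We work with the vertex ordering P < Q < R < S < T < U < V. The simplices of K, each written with vertices in increasing order, are:

  0-simplices (7): P, Q, R, S, T, U, V
  1-simplices (21): PQ, PR, PS, PT, PU, PV, QR, QS, QT, QU, QV, RS, RT, RU, RV, ST, SU, SV, TU, TV, UV
  2-simplices (14): PQT, PQV, PRS, PRV, PSU, PTU, QRS, QRU, QST, QUV, RTU, RTV, STV, SUV

giving chain groups C_0 ≅ Z^7, C_1 ≅ Z^21, C_2 ≅ Z^14.

Boundary ∂_1: C_1 → C_0 sends each edge [p,q] (with p < q) to q − p.
The resulting 7×21 matrix has rank 6, and its Smith normal form has invariant factors (1,1,1,1,1,1).

Boundary ∂_2: C_2 → C_1 maps a triangle to the signed sum of its edges. For instance
  ∂QST = ST − QT + QS,
  ∂PRS = RS − PS + PR.
As a 21×14 matrix over Z this has rank 13, with invariant factors (1,1,1,1,1,1,1,1,1,1,1,1,1).

From H_k ≅ ker(∂_k) / im(∂_{k+1}) we obtain:

  H_0: rank C_0 − rank ∂_1 = 7 − 6 = 1, and the invariant factors of ∂_1 are all 1, so H_0 = Z.
  H_1: rank ker ∂_1 − rank ∂_2 = (21 − 6) − 13 = 2, and the invariant factors of ∂_2 are all 1, so H_1 = Z^2.
  H_2: rank ker ∂_2 − rank ∂_3 = (14 − 13) − 0 = 1, and there is no ∂_3, so H_2 = Z.

As a check, the Euler characteristic is 7 − 21 + 14 = 0, which agrees with 1 − 2 + 1 = 0.

Hence the Betti numbers are b_0 = 1, b_1 = 2, b_2 = 1.

b_0 = 1, b_1 = 2, b_2 = 1.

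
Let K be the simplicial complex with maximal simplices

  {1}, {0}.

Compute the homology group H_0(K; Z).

H_0 = Z^2.

Take the total order 0 < 1 on the vertex set. Then K (dimension 0) consists of the simplices:

  0-simplices (2): [0], [1]

Hence C_0 ≅ Z^2.

Reading off H_k = ker ∂_k / im ∂_{k+1}:

  H_0: rank C_0 − rank ∂_1 = 2 − 0 = 2, and there is no ∂_1, so H_0 = Z^2.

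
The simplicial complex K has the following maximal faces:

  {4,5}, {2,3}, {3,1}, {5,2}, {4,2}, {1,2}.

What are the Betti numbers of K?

b_0 = 1, b_1 = 2.

Take the total order 1 < 2 < 3 < 4 < 5 on the vertex set. Then K (dimension 1) consists of the simplices:

  0-simplices (5): [1], [2], [3], [4], [5]
  1-simplices (6): [1,2], [1,3], [2,3], [2,4], [2,5], [4,5]

Hence C_0 ≅ Z^5, C_1 ≅ Z^6.

∂_1: C_1 → C_0 is given by ∂[p,q] = [q] − [p]. For instance
  ∂[1,2] = [2] − [1].
The 5×6 boundary matrix has rank 4 and Smith normal form diag(1,1,1,1).

From H_k ≅ ker(∂_k) / im(∂_{k+1}) we obtain:

  H_0: rank C_0 − rank ∂_1 = 5 − 4 = 1, and the invariant factors of ∂_1 are all 1, so H_0 ≅ Z.
  H_1: rank ker ∂_1 − rank ∂_2 = (6 − 4) − 0 = 2, and there is no ∂_2, so H_1 ≅ Z^2.

Hence the Betti numbers are b_0 = 1, b_1 = 2.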